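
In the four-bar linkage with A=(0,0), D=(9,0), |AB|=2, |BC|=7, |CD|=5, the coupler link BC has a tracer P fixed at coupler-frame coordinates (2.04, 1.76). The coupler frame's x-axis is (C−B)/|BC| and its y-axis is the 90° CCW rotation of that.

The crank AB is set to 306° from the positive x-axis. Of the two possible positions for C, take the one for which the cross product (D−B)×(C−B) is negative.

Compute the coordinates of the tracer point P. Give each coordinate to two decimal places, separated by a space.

A=(0,0), D=(9.00,0)
B = A + 2.00·(cos306°, sin306°) = (1.1756, -1.6180)
|BD| = 7.9900
circle(B,7.00) ∩ circle(D,5.00): a=5.4969, h=4.3341
  candidates: C₊=(5.6809,3.7394) cross=34.629; C₋=(7.4362,-4.7492) cross=-34.629
  mode - wants cross < 0 → take C=(7.4362,-4.7492) (cross=-34.629)
ex = (C−B)/|BC| = (0.8944,-0.4473); ey = (0.4473,0.8944)
P = B + 2.04·ex + 1.76·ey = (3.7874,-0.9564)

3.79 -0.96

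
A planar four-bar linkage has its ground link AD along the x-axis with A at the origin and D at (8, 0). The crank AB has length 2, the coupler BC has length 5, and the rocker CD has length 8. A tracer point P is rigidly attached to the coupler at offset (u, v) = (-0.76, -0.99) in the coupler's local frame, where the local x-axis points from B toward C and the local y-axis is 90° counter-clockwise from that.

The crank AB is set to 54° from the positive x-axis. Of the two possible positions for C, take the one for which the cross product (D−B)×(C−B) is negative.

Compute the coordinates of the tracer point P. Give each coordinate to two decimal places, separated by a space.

0.26 2.46

A=(0,0), D=(8.00,0)
B = A + 2.00·(cos54°, sin54°) = (1.1756, 1.6180)
|BD| = 7.0136
circle(B,5.00) ∩ circle(D,8.00): a=0.7265, h=4.9469
  candidates: C₊=(3.0237,6.2639) cross=34.696; C₋=(0.7412,-3.3631) cross=-34.696
  mode - wants cross < 0 → take C=(0.7412,-3.3631) (cross=-34.696)
ex = (C−B)/|BC| = (-0.0869,-0.9962); ey = (0.9962,-0.0869)
P = B + -0.76·ex + -0.99·ey = (0.2553,2.4612)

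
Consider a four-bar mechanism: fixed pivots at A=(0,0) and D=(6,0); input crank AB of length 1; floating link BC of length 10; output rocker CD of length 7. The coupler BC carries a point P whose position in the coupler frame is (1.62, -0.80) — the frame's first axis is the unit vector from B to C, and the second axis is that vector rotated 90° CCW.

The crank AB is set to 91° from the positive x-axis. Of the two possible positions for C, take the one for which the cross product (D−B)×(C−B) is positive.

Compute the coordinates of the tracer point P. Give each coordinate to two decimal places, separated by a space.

1.77 1.25

A=(0,0), D=(6.00,0)
B = A + 1.00·(cos91°, sin91°) = (-0.0175, 0.9998)
|BD| = 6.1000
circle(B,10.00) ∩ circle(D,7.00): a=7.2303, h=6.9081
  candidates: C₊=(8.2474,6.6294) cross=42.139; C₋=(5.9828,-7.0000) cross=-42.139
  mode + wants cross > 0 → take C=(8.2474,6.6294) (cross=42.139)
ex = (C−B)/|BC| = (0.8265,0.5630); ey = (-0.5630,0.8265)
P = B + 1.62·ex + -0.80·ey = (1.7718,1.2506)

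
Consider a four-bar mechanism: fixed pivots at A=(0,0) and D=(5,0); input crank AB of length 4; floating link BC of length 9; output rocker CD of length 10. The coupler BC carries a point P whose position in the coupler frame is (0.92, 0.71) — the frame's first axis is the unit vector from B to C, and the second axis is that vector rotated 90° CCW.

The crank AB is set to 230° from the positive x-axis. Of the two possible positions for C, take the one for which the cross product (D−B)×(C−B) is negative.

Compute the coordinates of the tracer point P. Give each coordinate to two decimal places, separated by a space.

A=(0,0), D=(5.00,0)
B = A + 4.00·(cos230°, sin230°) = (-2.5712, -3.0642)
|BD| = 8.1677
circle(B,9.00) ∩ circle(D,10.00): a=2.9207, h=8.5129
  candidates: C₊=(-3.0574,5.9227) cross=69.531; C₋=(3.3299,-9.8596) cross=-69.531
  mode - wants cross < 0 → take C=(3.3299,-9.8596) (cross=-69.531)
ex = (C−B)/|BC| = (0.6557,-0.7550); ey = (0.7550,0.6557)
P = B + 0.92·ex + 0.71·ey = (-1.4318,-3.2933)

-1.43 -3.29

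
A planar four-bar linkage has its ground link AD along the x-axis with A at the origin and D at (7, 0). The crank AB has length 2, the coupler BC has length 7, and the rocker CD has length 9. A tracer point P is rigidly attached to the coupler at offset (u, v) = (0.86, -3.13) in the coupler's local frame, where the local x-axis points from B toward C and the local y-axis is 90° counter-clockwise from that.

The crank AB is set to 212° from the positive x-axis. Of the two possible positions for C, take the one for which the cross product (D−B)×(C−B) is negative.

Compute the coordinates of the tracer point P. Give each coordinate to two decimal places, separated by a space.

-4.04 -3.30

A=(0,0), D=(7.00,0)
B = A + 2.00·(cos212°, sin212°) = (-1.6961, -1.0598)
|BD| = 8.7604
circle(B,7.00) ∩ circle(D,9.00): a=2.5538, h=6.5175
  candidates: C₊=(0.0505,5.7188) cross=57.096; C₋=(1.6275,-7.2205) cross=-57.096
  mode - wants cross < 0 → take C=(1.6275,-7.2205) (cross=-57.096)
ex = (C−B)/|BC| = (0.4748,-0.8801); ey = (0.8801,0.4748)
P = B + 0.86·ex + -3.13·ey = (-4.0425,-3.3028)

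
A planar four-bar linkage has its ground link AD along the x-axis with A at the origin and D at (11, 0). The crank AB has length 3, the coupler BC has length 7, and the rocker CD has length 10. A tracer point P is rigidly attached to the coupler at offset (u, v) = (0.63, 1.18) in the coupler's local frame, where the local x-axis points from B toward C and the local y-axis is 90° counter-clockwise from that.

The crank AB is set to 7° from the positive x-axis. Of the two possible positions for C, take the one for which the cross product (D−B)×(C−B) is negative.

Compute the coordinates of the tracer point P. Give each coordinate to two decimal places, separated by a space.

4.20 -0.17

A=(0,0), D=(11.00,0)
B = A + 3.00·(cos7°, sin7°) = (2.9776, 0.3656)
|BD| = 8.0307
circle(B,7.00) ∩ circle(D,10.00): a=0.8400, h=6.9494
  candidates: C₊=(4.1332,7.2696) cross=55.809; C₋=(3.5004,-6.6148) cross=-55.809
  mode - wants cross < 0 → take C=(3.5004,-6.6148) (cross=-55.809)
ex = (C−B)/|BC| = (0.0747,-0.9972); ey = (0.9972,0.0747)
P = B + 0.63·ex + 1.18·ey = (4.2014,-0.1745)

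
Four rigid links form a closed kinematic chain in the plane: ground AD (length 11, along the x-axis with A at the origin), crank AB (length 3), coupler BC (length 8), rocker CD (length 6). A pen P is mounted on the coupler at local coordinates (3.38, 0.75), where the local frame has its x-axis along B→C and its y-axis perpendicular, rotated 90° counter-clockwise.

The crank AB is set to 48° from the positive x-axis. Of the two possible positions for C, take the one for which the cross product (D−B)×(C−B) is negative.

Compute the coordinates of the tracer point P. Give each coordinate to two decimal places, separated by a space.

4.61 -0.05

A=(0,0), D=(11.00,0)
B = A + 3.00·(cos48°, sin48°) = (2.0074, 2.2294)
|BD| = 9.2648
circle(B,8.00) ∩ circle(D,6.00): a=6.1435, h=5.1242
  candidates: C₊=(9.2034,5.7247) cross=47.475; C₋=(6.7373,-4.2225) cross=-47.475
  mode - wants cross < 0 → take C=(6.7373,-4.2225) (cross=-47.475)
ex = (C−B)/|BC| = (0.5912,-0.8065); ey = (0.8065,0.5912)
P = B + 3.38·ex + 0.75·ey = (4.6107,-0.0531)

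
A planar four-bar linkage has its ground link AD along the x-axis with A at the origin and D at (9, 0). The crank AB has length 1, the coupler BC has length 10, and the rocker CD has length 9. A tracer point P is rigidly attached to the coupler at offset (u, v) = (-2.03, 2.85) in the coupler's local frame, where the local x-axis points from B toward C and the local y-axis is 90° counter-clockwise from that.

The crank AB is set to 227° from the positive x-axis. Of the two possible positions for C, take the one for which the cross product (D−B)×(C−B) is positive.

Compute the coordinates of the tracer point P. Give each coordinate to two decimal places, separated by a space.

-4.17 -0.98

A=(0,0), D=(9.00,0)
B = A + 1.00·(cos227°, sin227°) = (-0.6820, -0.7314)
|BD| = 9.7096
circle(B,10.00) ∩ circle(D,9.00): a=5.8332, h=8.1224
  candidates: C₊=(4.5228,7.8074) cross=78.865; C₋=(5.7464,-8.3913) cross=-78.865
  mode + wants cross > 0 → take C=(4.5228,7.8074) (cross=78.865)
ex = (C−B)/|BC| = (0.5205,0.8539); ey = (-0.8539,0.5205)
P = B + -2.03·ex + 2.85·ey = (-4.1721,-0.9813)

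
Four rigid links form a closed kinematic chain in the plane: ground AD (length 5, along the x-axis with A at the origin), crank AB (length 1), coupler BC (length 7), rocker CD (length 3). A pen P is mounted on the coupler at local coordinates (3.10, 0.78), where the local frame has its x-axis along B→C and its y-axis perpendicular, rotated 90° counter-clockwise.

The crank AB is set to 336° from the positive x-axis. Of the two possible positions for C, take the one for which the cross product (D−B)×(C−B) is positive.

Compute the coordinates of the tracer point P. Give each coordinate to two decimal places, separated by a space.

3.73 1.11

A=(0,0), D=(5.00,0)
B = A + 1.00·(cos336°, sin336°) = (0.9135, -0.4067)
|BD| = 4.1066
circle(B,7.00) ∩ circle(D,3.00): a=6.9235, h=1.0322
  candidates: C₊=(7.7007,1.3061) cross=4.239; C₋=(7.9052,-0.7481) cross=-4.239
  mode + wants cross > 0 → take C=(7.7007,1.3061) (cross=4.239)
ex = (C−B)/|BC| = (0.9696,0.2447); ey = (-0.2447,0.9696)
P = B + 3.10·ex + 0.78·ey = (3.7284,1.1081)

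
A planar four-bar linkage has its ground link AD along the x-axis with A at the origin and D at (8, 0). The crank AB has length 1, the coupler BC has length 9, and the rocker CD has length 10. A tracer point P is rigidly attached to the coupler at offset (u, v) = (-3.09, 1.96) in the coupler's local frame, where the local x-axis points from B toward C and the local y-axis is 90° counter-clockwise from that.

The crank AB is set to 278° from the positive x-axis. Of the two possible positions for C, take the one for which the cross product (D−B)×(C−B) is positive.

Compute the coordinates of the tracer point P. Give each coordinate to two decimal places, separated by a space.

A=(0,0), D=(8.00,0)
B = A + 1.00·(cos278°, sin278°) = (0.1392, -0.9903)
|BD| = 7.9230
circle(B,9.00) ∩ circle(D,10.00): a=2.7624, h=8.5656
  candidates: C₊=(1.8094,7.8534) cross=67.865; C₋=(3.9505,-9.1434) cross=-67.865
  mode + wants cross > 0 → take C=(1.8094,7.8534) (cross=67.865)
ex = (C−B)/|BC| = (0.1856,0.9826); ey = (-0.9826,0.1856)
P = B + -3.09·ex + 1.96·ey = (-2.3602,-3.6629)

-2.36 -3.66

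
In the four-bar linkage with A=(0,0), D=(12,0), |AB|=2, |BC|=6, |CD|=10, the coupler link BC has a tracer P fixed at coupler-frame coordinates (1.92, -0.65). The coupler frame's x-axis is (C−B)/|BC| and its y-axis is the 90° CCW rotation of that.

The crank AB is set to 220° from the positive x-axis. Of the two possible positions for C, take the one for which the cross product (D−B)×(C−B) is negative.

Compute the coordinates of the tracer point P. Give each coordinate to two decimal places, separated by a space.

A=(0,0), D=(12.00,0)
B = A + 2.00·(cos220°, sin220°) = (-1.5321, -1.2856)
|BD| = 13.5930
circle(B,6.00) ∩ circle(D,10.00): a=4.4424, h=4.0330
  candidates: C₊=(2.5089,3.1495) cross=54.821; C₋=(3.2718,-4.8804) cross=-54.821
  mode - wants cross < 0 → take C=(3.2718,-4.8804) (cross=-54.821)
ex = (C−B)/|BC| = (0.8006,-0.5991); ey = (0.5991,0.8006)
P = B + 1.92·ex + -0.65·ey = (-0.3843,-2.9563)

-0.38 -2.96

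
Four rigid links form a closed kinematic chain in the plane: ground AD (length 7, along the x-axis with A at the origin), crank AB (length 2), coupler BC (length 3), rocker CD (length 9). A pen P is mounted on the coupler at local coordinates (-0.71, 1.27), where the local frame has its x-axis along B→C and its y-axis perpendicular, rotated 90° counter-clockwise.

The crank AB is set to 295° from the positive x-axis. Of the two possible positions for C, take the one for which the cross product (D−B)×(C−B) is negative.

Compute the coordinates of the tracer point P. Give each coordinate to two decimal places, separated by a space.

2.29 -2.01

A=(0,0), D=(7.00,0)
B = A + 2.00·(cos295°, sin295°) = (0.8452, -1.8126)
|BD| = 6.4161
circle(B,3.00) ∩ circle(D,9.00): a=-2.4028, h=1.7963
  candidates: C₊=(-1.9671,-0.7683) cross=11.525; C₋=(-0.9522,-4.2145) cross=-11.525
  mode - wants cross < 0 → take C=(-0.9522,-4.2145) (cross=-11.525)
ex = (C−B)/|BC| = (-0.5992,-0.8006); ey = (0.8006,-0.5992)
P = B + -0.71·ex + 1.27·ey = (2.2874,-2.0051)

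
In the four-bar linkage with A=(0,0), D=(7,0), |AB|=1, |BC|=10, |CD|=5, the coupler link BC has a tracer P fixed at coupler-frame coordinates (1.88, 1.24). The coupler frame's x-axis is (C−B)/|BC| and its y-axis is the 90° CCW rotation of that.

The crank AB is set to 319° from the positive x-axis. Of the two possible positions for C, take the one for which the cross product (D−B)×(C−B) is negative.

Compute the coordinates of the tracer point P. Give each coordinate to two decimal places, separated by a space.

2.93 -0.07

A=(0,0), D=(7.00,0)
B = A + 1.00·(cos319°, sin319°) = (0.7547, -0.6561)
|BD| = 6.2797
circle(B,10.00) ∩ circle(D,5.00): a=9.1115, h=4.1208
  candidates: C₊=(9.3858,4.3941) cross=25.877; C₋=(10.2469,-3.8024) cross=-25.877
  mode - wants cross < 0 → take C=(10.2469,-3.8024) (cross=-25.877)
ex = (C−B)/|BC| = (0.9492,-0.3146); ey = (0.3146,0.9492)
P = B + 1.88·ex + 1.24·ey = (2.9294,-0.0705)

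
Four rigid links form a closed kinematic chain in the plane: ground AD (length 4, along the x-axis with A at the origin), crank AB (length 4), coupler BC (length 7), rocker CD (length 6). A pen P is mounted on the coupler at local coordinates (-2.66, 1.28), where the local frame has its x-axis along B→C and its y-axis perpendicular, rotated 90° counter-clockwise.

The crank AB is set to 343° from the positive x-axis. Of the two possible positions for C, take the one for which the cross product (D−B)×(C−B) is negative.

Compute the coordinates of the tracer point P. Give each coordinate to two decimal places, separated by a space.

1.18 -2.47

A=(0,0), D=(4.00,0)
B = A + 4.00·(cos343°, sin343°) = (3.8252, -1.1695)
|BD| = 1.1825
circle(B,7.00) ∩ circle(D,6.00): a=6.0882, h=3.4546
  candidates: C₊=(1.3085,5.3624) cross=4.085; C₋=(8.1417,4.3412) cross=-4.085
  mode - wants cross < 0 → take C=(8.1417,4.3412) (cross=-4.085)
ex = (C−B)/|BC| = (0.6166,0.7872); ey = (-0.7872,0.6166)
P = B + -2.66·ex + 1.28·ey = (1.1773,-2.4742)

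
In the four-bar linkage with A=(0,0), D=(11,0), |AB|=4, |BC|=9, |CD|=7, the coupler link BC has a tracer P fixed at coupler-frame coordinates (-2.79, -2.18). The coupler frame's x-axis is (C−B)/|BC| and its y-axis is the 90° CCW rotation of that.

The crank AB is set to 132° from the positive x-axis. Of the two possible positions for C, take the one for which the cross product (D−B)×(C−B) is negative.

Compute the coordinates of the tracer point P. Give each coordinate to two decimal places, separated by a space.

A=(0,0), D=(11.00,0)
B = A + 4.00·(cos132°, sin132°) = (-2.6765, 2.9726)
|BD| = 13.9958
circle(B,9.00) ∩ circle(D,7.00): a=8.1411, h=3.8370
  candidates: C₊=(6.0938,4.9929) cross=53.701; C₋=(4.4639,-2.5059) cross=-53.701
  mode - wants cross < 0 → take C=(4.4639,-2.5059) (cross=-53.701)
ex = (C−B)/|BC| = (0.7934,-0.6087); ey = (0.6087,0.7934)
P = B + -2.79·ex + -2.18·ey = (-6.2171,2.9413)

-6.22 2.94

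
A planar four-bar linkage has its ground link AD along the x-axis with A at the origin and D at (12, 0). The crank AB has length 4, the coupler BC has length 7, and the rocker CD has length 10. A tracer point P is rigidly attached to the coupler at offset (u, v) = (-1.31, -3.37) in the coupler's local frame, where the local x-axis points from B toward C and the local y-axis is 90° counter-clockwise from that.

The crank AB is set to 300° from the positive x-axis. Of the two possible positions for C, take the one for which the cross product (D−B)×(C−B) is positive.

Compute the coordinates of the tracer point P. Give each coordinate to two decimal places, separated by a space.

5.24 -5.07

A=(0,0), D=(12.00,0)
B = A + 4.00·(cos300°, sin300°) = (2.0000, -3.4641)
|BD| = 10.5830
circle(B,7.00) ∩ circle(D,10.00): a=2.8820, h=6.3792
  candidates: C₊=(2.6351,3.5070) cross=67.511; C₋=(6.8113,-8.5485) cross=-67.511
  mode + wants cross > 0 → take C=(2.6351,3.5070) (cross=67.511)
ex = (C−B)/|BC| = (0.0907,0.9959); ey = (-0.9959,0.0907)
P = B + -1.31·ex + -3.37·ey = (5.2372,-5.0745)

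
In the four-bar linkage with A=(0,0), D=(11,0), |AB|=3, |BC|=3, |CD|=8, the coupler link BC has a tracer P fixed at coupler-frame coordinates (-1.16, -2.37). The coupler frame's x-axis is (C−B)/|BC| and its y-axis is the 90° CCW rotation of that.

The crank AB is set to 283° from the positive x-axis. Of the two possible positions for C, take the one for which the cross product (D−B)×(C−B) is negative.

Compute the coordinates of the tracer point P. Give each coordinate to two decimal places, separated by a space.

A=(0,0), D=(11.00,0)
B = A + 3.00·(cos283°, sin283°) = (0.6749, -2.9231)
|BD| = 10.7309
circle(B,3.00) ∩ circle(D,8.00): a=2.8028, h=1.0697
  candidates: C₊=(3.0803,-1.1303) cross=11.479; C₋=(3.6631,-3.1889) cross=-11.479
  mode - wants cross < 0 → take C=(3.6631,-3.1889) (cross=-11.479)
ex = (C−B)/|BC| = (0.9961,-0.0886); ey = (0.0886,0.9961)
P = B + -1.16·ex + -2.37·ey = (-0.6906,-5.1810)

-0.69 -5.18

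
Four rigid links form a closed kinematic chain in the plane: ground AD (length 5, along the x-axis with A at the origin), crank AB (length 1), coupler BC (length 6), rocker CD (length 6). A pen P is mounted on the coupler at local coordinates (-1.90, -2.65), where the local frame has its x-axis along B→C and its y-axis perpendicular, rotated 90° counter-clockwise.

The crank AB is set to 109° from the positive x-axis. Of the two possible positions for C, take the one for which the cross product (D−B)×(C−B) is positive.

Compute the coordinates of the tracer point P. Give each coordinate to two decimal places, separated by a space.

A=(0,0), D=(5.00,0)
B = A + 1.00·(cos109°, sin109°) = (-0.3256, 0.9455)
|BD| = 5.4089
circle(B,6.00) ∩ circle(D,6.00): a=2.7044, h=5.3559
  candidates: C₊=(3.2735,5.7462) cross=28.969; C₋=(1.4009,-4.8007) cross=-28.969
  mode + wants cross > 0 → take C=(3.2735,5.7462) (cross=28.969)
ex = (C−B)/|BC| = (0.5998,0.8001); ey = (-0.8001,0.5998)
P = B + -1.90·ex + -2.65·ey = (0.6550,-2.1643)

0.66 -2.16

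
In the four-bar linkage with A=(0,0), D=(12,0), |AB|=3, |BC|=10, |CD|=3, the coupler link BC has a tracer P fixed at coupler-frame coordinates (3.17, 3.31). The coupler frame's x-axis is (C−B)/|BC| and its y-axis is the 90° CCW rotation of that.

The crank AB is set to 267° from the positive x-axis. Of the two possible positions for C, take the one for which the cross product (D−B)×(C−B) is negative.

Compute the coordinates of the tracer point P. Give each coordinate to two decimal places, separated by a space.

A=(0,0), D=(12.00,0)
B = A + 3.00·(cos267°, sin267°) = (-0.1570, -2.9959)
|BD| = 12.5207
circle(B,10.00) ∩ circle(D,3.00): a=9.8943, h=1.4499
  candidates: C₊=(9.1030,0.7793) cross=18.154; C₋=(9.7968,-2.0362) cross=-18.154
  mode - wants cross < 0 → take C=(9.7968,-2.0362) (cross=-18.154)
ex = (C−B)/|BC| = (0.9954,0.0960); ey = (-0.0960,0.9954)
P = B + 3.17·ex + 3.31·ey = (2.6807,0.6031)

2.68 0.60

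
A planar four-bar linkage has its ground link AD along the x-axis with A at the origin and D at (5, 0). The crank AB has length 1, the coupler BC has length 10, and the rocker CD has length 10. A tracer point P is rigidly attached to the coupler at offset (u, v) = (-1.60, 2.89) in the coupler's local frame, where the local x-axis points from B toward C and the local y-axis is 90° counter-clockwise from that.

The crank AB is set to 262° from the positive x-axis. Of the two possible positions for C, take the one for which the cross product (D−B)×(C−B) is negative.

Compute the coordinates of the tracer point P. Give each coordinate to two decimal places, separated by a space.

1.75 1.72

A=(0,0), D=(5.00,0)
B = A + 1.00·(cos262°, sin262°) = (-0.1392, -0.9903)
|BD| = 5.2337
circle(B,10.00) ∩ circle(D,10.00): a=2.6169, h=9.6515
  candidates: C₊=(0.6043,8.9821) cross=50.513; C₋=(4.2566,-9.9723) cross=-50.513
  mode - wants cross < 0 → take C=(4.2566,-9.9723) (cross=-50.513)
ex = (C−B)/|BC| = (0.4396,-0.8982); ey = (0.8982,0.4396)
P = B + -1.60·ex + 2.89·ey = (1.7533,1.7172)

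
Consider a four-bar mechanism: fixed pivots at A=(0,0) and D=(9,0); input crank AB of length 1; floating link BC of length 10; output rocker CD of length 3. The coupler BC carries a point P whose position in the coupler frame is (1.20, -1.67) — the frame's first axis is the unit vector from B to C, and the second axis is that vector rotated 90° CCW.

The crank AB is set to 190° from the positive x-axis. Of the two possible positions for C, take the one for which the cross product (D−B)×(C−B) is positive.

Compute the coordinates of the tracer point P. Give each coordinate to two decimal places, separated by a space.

0.68 -1.38

A=(0,0), D=(9.00,0)
B = A + 1.00·(cos190°, sin190°) = (-0.9848, -0.1736)
|BD| = 9.9863
circle(B,10.00) ∩ circle(D,3.00): a=9.5494, h=2.9680
  candidates: C₊=(8.5115,2.9600) cross=29.640; C₋=(8.6148,-2.9752) cross=-29.640
  mode + wants cross > 0 → take C=(8.5115,2.9600) (cross=29.640)
ex = (C−B)/|BC| = (0.9496,0.3134); ey = (-0.3134,0.9496)
P = B + 1.20·ex + -1.67·ey = (0.6781,-1.3835)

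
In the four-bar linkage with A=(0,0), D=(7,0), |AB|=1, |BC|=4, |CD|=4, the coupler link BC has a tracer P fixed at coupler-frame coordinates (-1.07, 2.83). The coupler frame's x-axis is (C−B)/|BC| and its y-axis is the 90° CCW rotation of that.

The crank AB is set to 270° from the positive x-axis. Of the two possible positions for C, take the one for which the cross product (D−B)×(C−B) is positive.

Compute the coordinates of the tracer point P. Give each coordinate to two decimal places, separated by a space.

-2.53 0.66

A=(0,0), D=(7.00,0)
B = A + 1.00·(cos270°, sin270°) = (-0.0000, -1.0000)
|BD| = 7.0711
circle(B,4.00) ∩ circle(D,4.00): a=3.5355, h=1.8708
  candidates: C₊=(3.2354,1.3520) cross=13.229; C₋=(3.7646,-2.3520) cross=-13.229
  mode + wants cross > 0 → take C=(3.2354,1.3520) (cross=13.229)
ex = (C−B)/|BC| = (0.8089,0.5880); ey = (-0.5880,0.8089)
P = B + -1.07·ex + 2.83·ey = (-2.5295,0.6599)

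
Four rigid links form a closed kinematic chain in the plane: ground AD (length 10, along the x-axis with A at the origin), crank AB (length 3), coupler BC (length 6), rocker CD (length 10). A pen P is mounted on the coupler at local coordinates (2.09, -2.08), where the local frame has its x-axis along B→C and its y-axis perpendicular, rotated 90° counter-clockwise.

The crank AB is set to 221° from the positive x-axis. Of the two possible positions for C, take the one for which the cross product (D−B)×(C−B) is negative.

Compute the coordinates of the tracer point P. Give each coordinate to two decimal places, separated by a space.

-2.19 -4.92

A=(0,0), D=(10.00,0)
B = A + 3.00·(cos221°, sin221°) = (-2.2641, -1.9682)
|BD| = 12.4211
circle(B,6.00) ∩ circle(D,10.00): a=3.6343, h=4.7741
  candidates: C₊=(0.5677,3.3215) cross=59.300; C₋=(2.0807,-6.1061) cross=-59.300
  mode - wants cross < 0 → take C=(2.0807,-6.1061) (cross=-59.300)
ex = (C−B)/|BC| = (0.7241,-0.6897); ey = (0.6897,0.7241)
P = B + 2.09·ex + -2.08·ey = (-2.1852,-4.9158)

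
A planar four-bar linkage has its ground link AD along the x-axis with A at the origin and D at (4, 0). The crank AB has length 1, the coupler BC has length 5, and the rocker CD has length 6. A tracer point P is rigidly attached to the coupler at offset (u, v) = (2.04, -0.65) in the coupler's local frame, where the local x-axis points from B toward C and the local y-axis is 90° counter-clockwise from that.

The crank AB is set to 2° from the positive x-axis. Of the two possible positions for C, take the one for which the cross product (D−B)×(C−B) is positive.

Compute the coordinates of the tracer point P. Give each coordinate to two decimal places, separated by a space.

1.54 2.11

A=(0,0), D=(4.00,0)
B = A + 1.00·(cos2°, sin2°) = (0.9994, 0.0349)
|BD| = 3.0008
circle(B,5.00) ∩ circle(D,6.00): a=-0.3324, h=4.9889
  candidates: C₊=(0.7250,5.0274) cross=14.971; C₋=(0.6090,-4.9498) cross=-14.971
  mode + wants cross > 0 → take C=(0.7250,5.0274) (cross=14.971)
ex = (C−B)/|BC| = (-0.0549,0.9985); ey = (-0.9985,-0.0549)
P = B + 2.04·ex + -0.65·ey = (1.5365,2.1075)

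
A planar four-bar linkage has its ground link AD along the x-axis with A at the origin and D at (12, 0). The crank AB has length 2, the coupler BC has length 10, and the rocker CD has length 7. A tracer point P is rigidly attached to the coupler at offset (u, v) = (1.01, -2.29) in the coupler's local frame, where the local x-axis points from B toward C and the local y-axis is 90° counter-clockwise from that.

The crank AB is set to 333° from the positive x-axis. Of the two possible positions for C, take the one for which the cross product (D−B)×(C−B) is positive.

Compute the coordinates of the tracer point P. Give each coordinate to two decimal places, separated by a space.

4.12 -1.79

A=(0,0), D=(12.00,0)
B = A + 2.00·(cos333°, sin333°) = (1.7820, -0.9080)
|BD| = 10.2582
circle(B,10.00) ∩ circle(D,7.00): a=7.6149, h=6.4817
  candidates: C₊=(8.7933,6.2223) cross=66.491; C₋=(9.9408,-6.6903) cross=-66.491
  mode + wants cross > 0 → take C=(8.7933,6.2223) (cross=66.491)
ex = (C−B)/|BC| = (0.7011,0.7130); ey = (-0.7130,0.7011)
P = B + 1.01·ex + -2.29·ey = (4.1230,-1.7934)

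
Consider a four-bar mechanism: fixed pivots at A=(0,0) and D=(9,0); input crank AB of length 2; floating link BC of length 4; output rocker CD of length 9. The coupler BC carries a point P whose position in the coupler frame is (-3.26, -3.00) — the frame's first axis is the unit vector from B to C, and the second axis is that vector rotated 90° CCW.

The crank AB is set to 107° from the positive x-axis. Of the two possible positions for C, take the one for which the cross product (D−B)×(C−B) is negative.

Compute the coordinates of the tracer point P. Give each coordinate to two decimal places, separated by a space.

A=(0,0), D=(9.00,0)
B = A + 2.00·(cos107°, sin107°) = (-0.5847, 1.9126)
|BD| = 9.7737
circle(B,4.00) ∩ circle(D,9.00): a=1.5616, h=3.6826
  candidates: C₊=(1.6673,5.2184) cross=35.992; C₋=(0.2260,-2.0044) cross=-35.992
  mode - wants cross < 0 → take C=(0.2260,-2.0044) (cross=-35.992)
ex = (C−B)/|BC| = (0.2027,-0.9792); ey = (0.9792,0.2027)
P = B + -3.26·ex + -3.00·ey = (-4.1833,4.4969)

-4.18 4.50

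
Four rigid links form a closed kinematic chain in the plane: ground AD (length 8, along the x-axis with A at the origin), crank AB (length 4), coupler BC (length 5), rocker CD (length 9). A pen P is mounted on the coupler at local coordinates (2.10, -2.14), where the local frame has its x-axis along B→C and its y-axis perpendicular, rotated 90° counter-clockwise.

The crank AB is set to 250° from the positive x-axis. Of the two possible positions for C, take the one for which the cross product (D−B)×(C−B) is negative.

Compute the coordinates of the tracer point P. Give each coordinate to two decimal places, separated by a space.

-1.19 -6.75

A=(0,0), D=(8.00,0)
B = A + 4.00·(cos250°, sin250°) = (-1.3681, -3.7588)
|BD| = 10.0940
circle(B,5.00) ∩ circle(D,9.00): a=2.2731, h=4.4534
  candidates: C₊=(-0.9168,1.2208) cross=44.953; C₋=(2.3999,-7.0455) cross=-44.953
  mode - wants cross < 0 → take C=(2.3999,-7.0455) (cross=-44.953)
ex = (C−B)/|BC| = (0.7536,-0.6573); ey = (0.6573,0.7536)
P = B + 2.10·ex + -2.14·ey = (-1.1922,-6.7519)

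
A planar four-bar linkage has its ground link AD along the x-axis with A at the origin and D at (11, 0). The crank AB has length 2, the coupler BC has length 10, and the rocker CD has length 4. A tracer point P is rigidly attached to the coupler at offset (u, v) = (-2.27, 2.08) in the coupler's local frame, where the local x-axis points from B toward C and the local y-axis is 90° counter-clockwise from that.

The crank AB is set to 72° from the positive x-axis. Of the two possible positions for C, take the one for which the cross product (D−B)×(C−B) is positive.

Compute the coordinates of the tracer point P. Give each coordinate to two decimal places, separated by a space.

A=(0,0), D=(11.00,0)
B = A + 2.00·(cos72°, sin72°) = (0.6180, 1.9021)
|BD| = 10.5548
circle(B,10.00) ∩ circle(D,4.00): a=9.2566, h=3.7835
  candidates: C₊=(10.4049,3.9555) cross=39.934; C₋=(9.0413,-3.4876) cross=-39.934
  mode + wants cross > 0 → take C=(10.4049,3.9555) (cross=39.934)
ex = (C−B)/|BC| = (0.9787,0.2053); ey = (-0.2053,0.9787)
P = B + -2.27·ex + 2.08·ey = (-2.0307,3.4717)

-2.03 3.47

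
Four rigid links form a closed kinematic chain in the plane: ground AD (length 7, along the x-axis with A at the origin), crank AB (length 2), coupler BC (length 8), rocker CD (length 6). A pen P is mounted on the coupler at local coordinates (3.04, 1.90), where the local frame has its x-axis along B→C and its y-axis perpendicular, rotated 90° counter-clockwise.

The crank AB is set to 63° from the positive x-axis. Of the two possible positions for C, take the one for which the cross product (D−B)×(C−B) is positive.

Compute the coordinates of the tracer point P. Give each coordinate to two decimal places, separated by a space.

2.51 4.99

A=(0,0), D=(7.00,0)
B = A + 2.00·(cos63°, sin63°) = (0.9080, 1.7820)
|BD| = 6.3473
circle(B,8.00) ∩ circle(D,6.00): a=5.3793, h=5.9214
  candidates: C₊=(7.7334,5.9550) cross=37.585; C₋=(4.4085,-5.4115) cross=-37.585
  mode + wants cross > 0 → take C=(7.7334,5.9550) (cross=37.585)
ex = (C−B)/|BC| = (0.8532,0.5216); ey = (-0.5216,0.8532)
P = B + 3.04·ex + 1.90·ey = (2.5105,4.9888)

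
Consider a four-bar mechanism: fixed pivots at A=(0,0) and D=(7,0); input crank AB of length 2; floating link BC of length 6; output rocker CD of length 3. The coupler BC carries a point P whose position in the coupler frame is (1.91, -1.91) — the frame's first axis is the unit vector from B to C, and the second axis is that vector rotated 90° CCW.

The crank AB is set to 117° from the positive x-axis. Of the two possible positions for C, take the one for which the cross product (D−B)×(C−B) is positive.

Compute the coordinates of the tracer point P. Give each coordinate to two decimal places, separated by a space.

1.16 0.04

A=(0,0), D=(7.00,0)
B = A + 2.00·(cos117°, sin117°) = (-0.9080, 1.7820)
|BD| = 8.1063
circle(B,6.00) ∩ circle(D,3.00): a=5.7185, h=1.8162
  candidates: C₊=(5.0699,2.2967) cross=14.723; C₋=(4.2714,-1.2469) cross=-14.723
  mode + wants cross > 0 → take C=(5.0699,2.2967) (cross=14.723)
ex = (C−B)/|BC| = (0.9963,0.0858); ey = (-0.0858,0.9963)
P = B + 1.91·ex + -1.91·ey = (1.1588,0.0429)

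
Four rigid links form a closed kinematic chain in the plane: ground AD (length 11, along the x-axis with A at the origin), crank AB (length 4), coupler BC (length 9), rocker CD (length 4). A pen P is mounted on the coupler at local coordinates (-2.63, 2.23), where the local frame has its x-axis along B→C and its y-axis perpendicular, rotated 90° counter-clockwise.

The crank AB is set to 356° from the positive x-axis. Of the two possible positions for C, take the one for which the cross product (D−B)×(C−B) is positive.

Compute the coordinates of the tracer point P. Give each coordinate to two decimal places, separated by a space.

0.63 0.48

A=(0,0), D=(11.00,0)
B = A + 4.00·(cos356°, sin356°) = (3.9903, -0.2790)
|BD| = 7.0153
circle(B,9.00) ∩ circle(D,4.00): a=8.1404, h=3.8385
  candidates: C₊=(11.9715,3.8802) cross=26.928; C₋=(12.2769,-3.7907) cross=-26.928
  mode + wants cross > 0 → take C=(11.9715,3.8802) (cross=26.928)
ex = (C−B)/|BC| = (0.8868,0.4621); ey = (-0.4621,0.8868)
P = B + -2.63·ex + 2.23·ey = (0.6274,0.4831)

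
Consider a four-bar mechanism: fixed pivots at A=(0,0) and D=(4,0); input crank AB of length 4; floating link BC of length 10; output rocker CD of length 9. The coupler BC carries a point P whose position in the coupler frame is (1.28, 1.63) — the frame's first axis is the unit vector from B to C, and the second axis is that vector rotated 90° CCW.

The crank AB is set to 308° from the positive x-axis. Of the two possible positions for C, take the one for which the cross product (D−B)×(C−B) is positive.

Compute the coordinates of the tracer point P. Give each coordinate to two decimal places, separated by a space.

0.39 -3.13

A=(0,0), D=(4.00,0)
B = A + 4.00·(cos308°, sin308°) = (2.4626, -3.1520)
|BD| = 3.5070
circle(B,10.00) ∩ circle(D,9.00): a=4.4624, h=8.9491
  candidates: C₊=(-3.6246,4.7818) cross=31.384; C₋=(12.4623,-3.0643) cross=-31.384
  mode + wants cross > 0 → take C=(-3.6246,4.7818) (cross=31.384)
ex = (C−B)/|BC| = (-0.6087,0.7934); ey = (-0.7934,-0.6087)
P = B + 1.28·ex + 1.63·ey = (0.3903,-3.1287)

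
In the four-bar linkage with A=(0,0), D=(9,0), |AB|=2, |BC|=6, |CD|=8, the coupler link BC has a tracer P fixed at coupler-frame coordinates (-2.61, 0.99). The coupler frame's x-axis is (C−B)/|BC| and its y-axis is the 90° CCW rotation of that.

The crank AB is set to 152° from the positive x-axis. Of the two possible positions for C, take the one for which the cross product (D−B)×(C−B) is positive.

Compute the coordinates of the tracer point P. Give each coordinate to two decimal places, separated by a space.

-4.37 -0.06

A=(0,0), D=(9.00,0)
B = A + 2.00·(cos152°, sin152°) = (-1.7659, 0.9389)
|BD| = 10.8068
circle(B,6.00) ∩ circle(D,8.00): a=4.1079, h=4.3732
  candidates: C₊=(2.7064,4.9387) cross=47.261; C₋=(1.9465,-3.7747) cross=-47.261
  mode + wants cross > 0 → take C=(2.7064,4.9387) (cross=47.261)
ex = (C−B)/|BC| = (0.7454,0.6666); ey = (-0.6666,0.7454)
P = B + -2.61·ex + 0.99·ey = (-4.3713,-0.0630)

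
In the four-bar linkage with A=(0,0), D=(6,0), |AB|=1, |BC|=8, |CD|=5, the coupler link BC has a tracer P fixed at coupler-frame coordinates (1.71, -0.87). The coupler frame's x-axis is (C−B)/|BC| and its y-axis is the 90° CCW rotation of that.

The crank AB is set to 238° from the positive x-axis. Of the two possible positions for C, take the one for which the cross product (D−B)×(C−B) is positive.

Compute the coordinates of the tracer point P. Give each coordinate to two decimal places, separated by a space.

A=(0,0), D=(6.00,0)
B = A + 1.00·(cos238°, sin238°) = (-0.5299, -0.8480)
|BD| = 6.5848
circle(B,8.00) ∩ circle(D,5.00): a=6.2538, h=4.9890
  candidates: C₊=(5.0292,4.9049) cross=32.852; C₋=(6.3143,-4.9901) cross=-32.852
  mode + wants cross > 0 → take C=(5.0292,4.9049) (cross=32.852)
ex = (C−B)/|BC| = (0.6949,0.7191); ey = (-0.7191,0.6949)
P = B + 1.71·ex + -0.87·ey = (1.2840,-0.2229)

1.28 -0.22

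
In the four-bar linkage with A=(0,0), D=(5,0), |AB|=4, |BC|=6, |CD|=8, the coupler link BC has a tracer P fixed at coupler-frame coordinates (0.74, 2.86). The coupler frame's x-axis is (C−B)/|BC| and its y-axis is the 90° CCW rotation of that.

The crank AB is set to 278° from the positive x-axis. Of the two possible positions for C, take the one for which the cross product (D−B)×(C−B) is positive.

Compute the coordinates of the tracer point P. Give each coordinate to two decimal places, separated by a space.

-2.20 -5.03

A=(0,0), D=(5.00,0)
B = A + 4.00·(cos278°, sin278°) = (0.5567, -3.9611)
|BD| = 5.9526
circle(B,6.00) ∩ circle(D,8.00): a=0.6244, h=5.9674
  candidates: C₊=(-2.9482,0.9088) cross=35.522; C₋=(4.9937,-8.0000) cross=-35.522
  mode + wants cross > 0 → take C=(-2.9482,0.9088) (cross=35.522)
ex = (C−B)/|BC| = (-0.5842,0.8116); ey = (-0.8116,-0.5842)
P = B + 0.74·ex + 2.86·ey = (-2.1969,-5.0311)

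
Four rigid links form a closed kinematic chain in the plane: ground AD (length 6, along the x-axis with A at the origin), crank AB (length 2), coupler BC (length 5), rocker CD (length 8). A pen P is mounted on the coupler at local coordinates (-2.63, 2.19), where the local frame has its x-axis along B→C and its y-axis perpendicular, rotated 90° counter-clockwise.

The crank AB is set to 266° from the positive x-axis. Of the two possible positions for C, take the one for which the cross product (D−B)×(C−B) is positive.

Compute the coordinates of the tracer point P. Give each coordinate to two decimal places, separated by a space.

A=(0,0), D=(6.00,0)
B = A + 2.00·(cos266°, sin266°) = (-0.1395, -1.9951)
|BD| = 6.4556
circle(B,5.00) ∩ circle(D,8.00): a=0.2071, h=4.9957
  candidates: C₊=(-1.4865,2.8200) cross=32.250; C₋=(1.6014,-6.6823) cross=-32.250
  mode + wants cross > 0 → take C=(-1.4865,2.8200) (cross=32.250)
ex = (C−B)/|BC| = (-0.2694,0.9630); ey = (-0.9630,-0.2694)
P = B + -2.63·ex + 2.19·ey = (-1.5400,-5.1179)

-1.54 -5.12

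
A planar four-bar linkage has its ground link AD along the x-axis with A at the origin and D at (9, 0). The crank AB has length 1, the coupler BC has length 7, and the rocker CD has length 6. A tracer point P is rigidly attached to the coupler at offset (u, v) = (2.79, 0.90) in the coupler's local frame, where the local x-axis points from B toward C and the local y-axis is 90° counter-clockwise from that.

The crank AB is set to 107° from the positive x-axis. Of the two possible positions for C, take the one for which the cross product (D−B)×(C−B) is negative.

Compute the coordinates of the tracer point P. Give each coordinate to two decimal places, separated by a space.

A=(0,0), D=(9.00,0)
B = A + 1.00·(cos107°, sin107°) = (-0.2924, 0.9563)
|BD| = 9.3415
circle(B,7.00) ∩ circle(D,6.00): a=5.3665, h=4.4945
  candidates: C₊=(5.5061,4.8778) cross=41.985; C₋=(4.5859,-4.0639) cross=-41.985
  mode - wants cross < 0 → take C=(4.5859,-4.0639) (cross=-41.985)
ex = (C−B)/|BC| = (0.6969,-0.7172); ey = (0.7172,0.6969)
P = B + 2.79·ex + 0.90·ey = (2.2974,-0.4174)

2.30 -0.42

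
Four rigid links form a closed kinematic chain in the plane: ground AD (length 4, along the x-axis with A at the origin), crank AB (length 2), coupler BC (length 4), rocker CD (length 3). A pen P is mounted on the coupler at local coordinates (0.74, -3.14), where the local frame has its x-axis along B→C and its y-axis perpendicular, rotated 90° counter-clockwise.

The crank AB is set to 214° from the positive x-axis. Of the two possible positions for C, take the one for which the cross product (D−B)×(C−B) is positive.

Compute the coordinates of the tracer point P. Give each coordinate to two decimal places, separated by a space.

0.94 -3.03

A=(0,0), D=(4.00,0)
B = A + 2.00·(cos214°, sin214°) = (-1.6581, -1.1184)
|BD| = 5.7675
circle(B,4.00) ∩ circle(D,3.00): a=3.4906, h=1.9534
  candidates: C₊=(1.3875,1.4748) cross=11.266; C₋=(2.1451,-2.3578) cross=-11.266
  mode + wants cross > 0 → take C=(1.3875,1.4748) (cross=11.266)
ex = (C−B)/|BC| = (0.7614,0.6483); ey = (-0.6483,0.7614)
P = B + 0.74·ex + -3.14·ey = (0.9410,-3.0294)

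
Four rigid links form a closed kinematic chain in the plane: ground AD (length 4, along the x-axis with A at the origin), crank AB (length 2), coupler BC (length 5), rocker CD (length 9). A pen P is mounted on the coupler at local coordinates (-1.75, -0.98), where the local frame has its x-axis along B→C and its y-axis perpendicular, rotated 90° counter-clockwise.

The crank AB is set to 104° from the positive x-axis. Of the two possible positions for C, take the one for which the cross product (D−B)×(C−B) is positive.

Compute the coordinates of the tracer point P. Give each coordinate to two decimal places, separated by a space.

0.98 0.57

A=(0,0), D=(4.00,0)
B = A + 2.00·(cos104°, sin104°) = (-0.4838, 1.9406)
|BD| = 4.8858
circle(B,5.00) ∩ circle(D,9.00): a=-3.2880, h=3.7668
  candidates: C₊=(-2.0053,6.7035) cross=18.404; C₋=(-4.9975,-0.2103) cross=-18.404
  mode + wants cross > 0 → take C=(-2.0053,6.7035) (cross=18.404)
ex = (C−B)/|BC| = (-0.3043,0.9526); ey = (-0.9526,-0.3043)
P = B + -1.75·ex + -0.98·ey = (0.9822,0.5718)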